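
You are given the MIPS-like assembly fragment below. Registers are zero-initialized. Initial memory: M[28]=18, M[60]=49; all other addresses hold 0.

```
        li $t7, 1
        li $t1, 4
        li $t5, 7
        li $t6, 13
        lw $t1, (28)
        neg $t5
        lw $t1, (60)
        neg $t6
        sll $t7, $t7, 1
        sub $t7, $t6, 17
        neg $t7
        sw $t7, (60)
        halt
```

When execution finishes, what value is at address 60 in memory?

30

after li $t7, 1: $t7=1
after li $t1, 4: $t1=4
after li $t5, 7: $t5=7
after li $t6, 13: $t6=13
after lw $t1, (28): $t1=M[28]=18
after neg $t5: $t5=-(7)=-7
after lw $t1, (60): $t1=M[60]=49
after neg $t6: $t6=-(13)=-13
after sll $t7, $t7, 1: $t7=1<<1=2
after sub $t7, $t6, 17: $t7=(-13)-17=-30
after neg $t7: $t7=-(-30)=30
sw $t7, (60) → M[60]=30
halt.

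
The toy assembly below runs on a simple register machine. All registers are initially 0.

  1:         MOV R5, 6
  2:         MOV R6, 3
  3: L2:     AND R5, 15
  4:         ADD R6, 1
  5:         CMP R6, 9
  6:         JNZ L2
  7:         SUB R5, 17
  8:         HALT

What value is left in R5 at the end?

MOV R5, 6 → R5=6
MOV R6, 3 → R6=3
AND R5, 15 → R5=6&15=6
ADD R6, 1 → R6=3+1=4
CMP R6, 9  (cmp 4,9)
JNZ L2: taken
AND R5, 15 → R5=6&15=6
ADD R6, 1 → R6=4+1=5
CMP R6, 9  (cmp 5,9)
JNZ L2: taken
AND R5, 15 → R5=6&15=6
ADD R6, 1 → R6=5+1=6
CMP R6, 9  (cmp 6,9)
JNZ L2: taken
AND R5, 15 → R5=6&15=6
ADD R6, 1 → R6=6+1=7
CMP R6, 9  (cmp 7,9)
JNZ L2: taken
AND R5, 15 → R5=6&15=6
ADD R6, 1 → R6=7+1=8
CMP R6, 9  (cmp 8,9)
JNZ L2: taken
AND R5, 15 → R5=6&15=6
ADD R6, 1 → R6=8+1=9
CMP R6, 9  (cmp 9,9)
JNZ L2: not taken
SUB R5, 17 → R5=6-17=-11
halt.

-11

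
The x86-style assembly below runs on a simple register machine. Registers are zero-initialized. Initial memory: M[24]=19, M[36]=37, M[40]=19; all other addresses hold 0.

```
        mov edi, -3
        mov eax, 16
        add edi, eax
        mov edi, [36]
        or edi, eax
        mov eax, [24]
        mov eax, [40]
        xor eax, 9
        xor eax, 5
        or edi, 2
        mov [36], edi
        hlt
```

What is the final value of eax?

mov edi, -3 → edi=-3
mov eax, 16 → eax=16
add edi, eax → edi=(-3)+16=13
mov edi, [36] → edi=M[36]=37
or edi, eax → edi=37|16=53
mov eax, [24] → eax=M[24]=19
mov eax, [40] → eax=M[40]=19
xor eax, 9 → eax=19^9=26
xor eax, 5 → eax=26^5=31
or edi, 2 → edi=53|2=55
mov [36], edi → M[36]=55
halt.

31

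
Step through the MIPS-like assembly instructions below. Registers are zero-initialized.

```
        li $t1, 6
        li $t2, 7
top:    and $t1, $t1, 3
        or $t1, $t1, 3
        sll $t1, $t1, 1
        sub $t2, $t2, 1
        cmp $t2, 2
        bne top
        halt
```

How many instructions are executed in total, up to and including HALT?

$t1=6
$t2=7
$t1=6&3=2
$t1=2|3=3
$t1=3<<1=6
$t2=7-1=6
cmp $t2, 2  (cmp 6,2)
bne top: taken
$t1=6&3=2
$t1=2|3=3
$t1=3<<1=6
$t2=6-1=5
cmp $t2, 2  (cmp 5,2)
bne top: taken
$t1=6&3=2
$t1=2|3=3
$t1=3<<1=6
$t2=5-1=4
cmp $t2, 2  (cmp 4,2)
bne top: taken
$t1=6&3=2
$t1=2|3=3
$t1=3<<1=6
$t2=4-1=3
cmp $t2, 2  (cmp 3,2)
bne top: taken
$t1=6&3=2
$t1=2|3=3
$t1=3<<1=6
$t2=3-1=2
cmp $t2, 2  (cmp 2,2)
bne top: not taken
halt.
Total executed instructions: 33.

33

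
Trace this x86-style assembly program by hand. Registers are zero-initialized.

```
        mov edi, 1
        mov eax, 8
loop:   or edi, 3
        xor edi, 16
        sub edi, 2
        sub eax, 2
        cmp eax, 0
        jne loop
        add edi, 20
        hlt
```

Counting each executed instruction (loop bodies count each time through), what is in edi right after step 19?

17

edi=1
eax=8
edi=1|3=3
edi=3^16=19
edi=19-2=17
eax=8-2=6
cmp eax, 0  (cmp 6,0)
jne loop: taken
edi=17|3=19
edi=19^16=3
edi=3-2=1
eax=6-2=4
cmp eax, 0  (cmp 4,0)
jne loop: taken
edi=1|3=3
edi=3^16=19
edi=19-2=17
eax=4-2=2
cmp eax, 0  (cmp 2,0)
After step 19: edi = 17.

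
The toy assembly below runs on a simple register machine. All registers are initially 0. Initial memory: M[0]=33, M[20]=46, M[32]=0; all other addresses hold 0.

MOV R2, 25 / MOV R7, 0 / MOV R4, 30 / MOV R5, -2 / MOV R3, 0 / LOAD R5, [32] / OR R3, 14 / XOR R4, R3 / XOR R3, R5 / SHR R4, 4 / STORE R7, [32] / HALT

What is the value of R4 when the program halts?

1

MOV R2, 25 → R2=25
MOV R7, 0 → R7=0
MOV R4, 30 → R4=30
MOV R5, -2 → R5=-2
MOV R3, 0 → R3=0
LOAD R5, [32] → R5=M[32]=0
OR R3, 14 → R3=0|14=14
XOR R4, R3 → R4=30^14=16
XOR R3, R5 → R3=14^0=14
SHR R4, 4 → R4=16>>4=1
STORE R7, [32] → M[32]=0
halt.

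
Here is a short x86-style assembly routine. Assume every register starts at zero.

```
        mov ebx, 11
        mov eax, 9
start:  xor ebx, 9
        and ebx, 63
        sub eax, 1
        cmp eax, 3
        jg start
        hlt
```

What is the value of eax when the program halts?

after mov ebx, 11: ebx=11
after mov eax, 9: eax=9
after xor ebx, 9: ebx=11^9=2
after and ebx, 63: ebx=2&63=2
after sub eax, 1: eax=9-1=8
cmp eax, 3  (cmp 8,3)
jg start: taken
after xor ebx, 9: ebx=2^9=11
after and ebx, 63: ebx=11&63=11
after sub eax, 1: eax=8-1=7
cmp eax, 3  (cmp 7,3)
jg start: taken
after xor ebx, 9: ebx=11^9=2
after and ebx, 63: ebx=2&63=2
after sub eax, 1: eax=7-1=6
cmp eax, 3  (cmp 6,3)
jg start: taken
after xor ebx, 9: ebx=2^9=11
after and ebx, 63: ebx=11&63=11
after sub eax, 1: eax=6-1=5
cmp eax, 3  (cmp 5,3)
jg start: taken
after xor ebx, 9: ebx=11^9=2
after and ebx, 63: ebx=2&63=2
after sub eax, 1: eax=5-1=4
cmp eax, 3  (cmp 4,3)
jg start: taken
after xor ebx, 9: ebx=2^9=11
after and ebx, 63: ebx=11&63=11
after sub eax, 1: eax=4-1=3
cmp eax, 3  (cmp 3,3)
jg start: not taken
halt.

3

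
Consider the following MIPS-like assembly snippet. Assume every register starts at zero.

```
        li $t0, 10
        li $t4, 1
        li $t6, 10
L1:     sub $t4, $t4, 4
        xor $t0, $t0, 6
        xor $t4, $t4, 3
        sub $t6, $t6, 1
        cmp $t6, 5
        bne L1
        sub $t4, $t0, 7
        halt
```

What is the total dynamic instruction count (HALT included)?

35

$t0=10
$t4=1
$t6=10
$t4=1-4=-3
$t0=10^6=12
$t4=(-3)^3=-2
$t6=10-1=9
cmp $t6, 5  (cmp 9,5)
bne L1: taken
$t4=(-2)-4=-6
$t0=12^6=10
$t4=(-6)^3=-7
$t6=9-1=8
cmp $t6, 5  (cmp 8,5)
bne L1: taken
$t4=(-7)-4=-11
$t0=10^6=12
$t4=(-11)^3=-10
$t6=8-1=7
cmp $t6, 5  (cmp 7,5)
bne L1: taken
$t4=(-10)-4=-14
$t0=12^6=10
$t4=(-14)^3=-15
$t6=7-1=6
cmp $t6, 5  (cmp 6,5)
bne L1: taken
$t4=(-15)-4=-19
$t0=10^6=12
$t4=(-19)^3=-18
$t6=6-1=5
cmp $t6, 5  (cmp 5,5)
bne L1: not taken
$t4=12-7=5
halt.
Total executed instructions: 35.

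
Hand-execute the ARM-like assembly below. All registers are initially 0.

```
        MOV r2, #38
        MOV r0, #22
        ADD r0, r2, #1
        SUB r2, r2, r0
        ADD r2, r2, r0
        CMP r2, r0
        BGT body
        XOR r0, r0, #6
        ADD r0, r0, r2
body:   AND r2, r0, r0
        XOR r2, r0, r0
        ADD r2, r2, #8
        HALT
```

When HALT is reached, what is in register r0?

r2=38
r0=22
r0=38+1=39
r2=38-39=-1
r2=(-1)+39=38
CMP r2, r0  (cmp 38,39)
BGT body: not taken
r0=39^6=33
r0=33+38=71
r2=71&71=71
r2=71^71=0
r2=0+8=8
halt.

71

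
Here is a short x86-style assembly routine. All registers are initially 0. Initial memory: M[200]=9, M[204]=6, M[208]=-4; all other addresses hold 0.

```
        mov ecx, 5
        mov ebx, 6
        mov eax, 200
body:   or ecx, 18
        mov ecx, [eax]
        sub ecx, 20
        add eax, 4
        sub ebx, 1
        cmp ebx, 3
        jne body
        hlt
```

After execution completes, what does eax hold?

after mov ecx, 5: ecx=5
after mov ebx, 6: ebx=6
after mov eax, 200: eax=200
after or ecx, 18: ecx=5|18=23
after mov ecx, [eax]: ecx=M[200]=9
after sub ecx, 20: ecx=9-20=-11
after add eax, 4: eax=200+4=204
after sub ebx, 1: ebx=6-1=5
cmp ebx, 3  (cmp 5,3)
jne body: taken
after or ecx, 18: ecx=(-11)|18=-9
after mov ecx, [eax]: ecx=M[204]=6
after sub ecx, 20: ecx=6-20=-14
after add eax, 4: eax=204+4=208
after sub ebx, 1: ebx=5-1=4
cmp ebx, 3  (cmp 4,3)
jne body: taken
after or ecx, 18: ecx=(-14)|18=-14
after mov ecx, [eax]: ecx=M[208]=-4
after sub ecx, 20: ecx=(-4)-20=-24
after add eax, 4: eax=208+4=212
after sub ebx, 1: ebx=4-1=3
cmp ebx, 3  (cmp 3,3)
jne body: not taken
halt.

212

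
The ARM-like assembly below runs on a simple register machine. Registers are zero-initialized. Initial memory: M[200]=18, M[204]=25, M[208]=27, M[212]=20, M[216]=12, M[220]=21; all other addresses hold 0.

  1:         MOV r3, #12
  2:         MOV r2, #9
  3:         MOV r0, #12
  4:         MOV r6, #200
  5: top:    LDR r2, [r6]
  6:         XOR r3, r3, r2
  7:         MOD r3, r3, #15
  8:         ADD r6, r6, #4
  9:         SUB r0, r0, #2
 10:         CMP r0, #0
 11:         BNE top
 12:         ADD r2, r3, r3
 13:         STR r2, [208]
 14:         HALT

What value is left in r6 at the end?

MOV r3, #12 → r3=12
MOV r2, #9 → r2=9
MOV r0, #12 → r0=12
MOV r6, #200 → r6=200
LDR r2, [r6] → r2=M[200]=18
XOR r3, r3, r2 → r3=12^18=30
MOD r3, r3, #15 → r3=30%15=0
ADD r6, r6, #4 → r6=200+4=204
SUB r0, r0, #2 → r0=12-2=10
CMP r0, #0  (cmp 10,0)
BNE top: taken
LDR r2, [r6] → r2=M[204]=25
XOR r3, r3, r2 → r3=0^25=25
MOD r3, r3, #15 → r3=25%15=10
ADD r6, r6, #4 → r6=204+4=208
SUB r0, r0, #2 → r0=10-2=8
CMP r0, #0  (cmp 8,0)
BNE top: taken
LDR r2, [r6] → r2=M[208]=27
XOR r3, r3, r2 → r3=10^27=17
MOD r3, r3, #15 → r3=17%15=2
ADD r6, r6, #4 → r6=208+4=212
SUB r0, r0, #2 → r0=8-2=6
CMP r0, #0  (cmp 6,0)
BNE top: taken
LDR r2, [r6] → r2=M[212]=20
XOR r3, r3, r2 → r3=2^20=22
MOD r3, r3, #15 → r3=22%15=7
ADD r6, r6, #4 → r6=212+4=216
SUB r0, r0, #2 → r0=6-2=4
CMP r0, #0  (cmp 4,0)
BNE top: taken
LDR r2, [r6] → r2=M[216]=12
XOR r3, r3, r2 → r3=7^12=11
MOD r3, r3, #15 → r3=11%15=11
ADD r6, r6, #4 → r6=216+4=220
SUB r0, r0, #2 → r0=4-2=2
CMP r0, #0  (cmp 2,0)
BNE top: taken
LDR r2, [r6] → r2=M[220]=21
XOR r3, r3, r2 → r3=11^21=30
MOD r3, r3, #15 → r3=30%15=0
ADD r6, r6, #4 → r6=220+4=224
SUB r0, r0, #2 → r0=2-2=0
CMP r0, #0  (cmp 0,0)
BNE top: not taken
ADD r2, r3, r3 → r2=0+0=0
STR r2, [208] → M[208]=0
halt.

224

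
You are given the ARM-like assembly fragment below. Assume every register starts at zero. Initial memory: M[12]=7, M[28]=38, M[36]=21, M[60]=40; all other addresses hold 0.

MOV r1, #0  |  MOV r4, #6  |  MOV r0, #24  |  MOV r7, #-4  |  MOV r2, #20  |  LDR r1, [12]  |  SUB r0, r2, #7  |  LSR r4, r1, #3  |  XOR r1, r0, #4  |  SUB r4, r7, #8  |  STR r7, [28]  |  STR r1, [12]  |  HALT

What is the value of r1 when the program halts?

9

r1=0
r4=6
r0=24
r7=-4
r2=20
r1=M[12]=7
r0=20-7=13
r4=7>>3=0
r1=13^4=9
r4=(-4)-8=-12
STR r7, [28] → M[28]=-4
STR r1, [12] → M[12]=9
halt.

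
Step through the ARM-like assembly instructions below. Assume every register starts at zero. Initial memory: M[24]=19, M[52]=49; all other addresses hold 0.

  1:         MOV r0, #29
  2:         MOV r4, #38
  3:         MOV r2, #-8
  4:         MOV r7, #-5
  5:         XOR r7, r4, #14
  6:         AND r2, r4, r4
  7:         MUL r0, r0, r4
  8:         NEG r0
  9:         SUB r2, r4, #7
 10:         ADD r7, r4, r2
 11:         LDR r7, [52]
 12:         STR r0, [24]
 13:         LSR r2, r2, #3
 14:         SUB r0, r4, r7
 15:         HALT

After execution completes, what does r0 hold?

after MOV r0, #29: r0=29
after MOV r4, #38: r4=38
after MOV r2, #-8: r2=-8
after MOV r7, #-5: r7=-5
after XOR r7, r4, #14: r7=38^14=40
after AND r2, r4, r4: r2=38&38=38
after MUL r0, r0, r4: r0=29*38=1102
after NEG r0: r0=-(1102)=-1102
after SUB r2, r4, #7: r2=38-7=31
after ADD r7, r4, r2: r7=38+31=69
after LDR r7, [52]: r7=M[52]=49
STR r0, [24] → M[24]=-1102
after LSR r2, r2, #3: r2=31>>3=3
after SUB r0, r4, r7: r0=38-49=-11
halt.

-11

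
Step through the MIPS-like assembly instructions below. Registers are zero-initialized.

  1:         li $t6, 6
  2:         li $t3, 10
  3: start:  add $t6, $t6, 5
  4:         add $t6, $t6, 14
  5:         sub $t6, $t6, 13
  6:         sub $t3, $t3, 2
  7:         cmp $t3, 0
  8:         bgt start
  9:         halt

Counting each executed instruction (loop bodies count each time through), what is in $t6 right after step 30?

li $t6, 6 → $t6=6
li $t3, 10 → $t3=10
add $t6, $t6, 5 → $t6=6+5=11
add $t6, $t6, 14 → $t6=11+14=25
sub $t6, $t6, 13 → $t6=25-13=12
sub $t3, $t3, 2 → $t3=10-2=8
cmp $t3, 0  (cmp 8,0)
bgt start: taken
add $t6, $t6, 5 → $t6=12+5=17
add $t6, $t6, 14 → $t6=17+14=31
sub $t6, $t6, 13 → $t6=31-13=18
sub $t3, $t3, 2 → $t3=8-2=6
cmp $t3, 0  (cmp 6,0)
bgt start: taken
add $t6, $t6, 5 → $t6=18+5=23
add $t6, $t6, 14 → $t6=23+14=37
sub $t6, $t6, 13 → $t6=37-13=24
sub $t3, $t3, 2 → $t3=6-2=4
cmp $t3, 0  (cmp 4,0)
bgt start: taken
add $t6, $t6, 5 → $t6=24+5=29
add $t6, $t6, 14 → $t6=29+14=43
sub $t6, $t6, 13 → $t6=43-13=30
sub $t3, $t3, 2 → $t3=4-2=2
cmp $t3, 0  (cmp 2,0)
bgt start: taken
add $t6, $t6, 5 → $t6=30+5=35
add $t6, $t6, 14 → $t6=35+14=49
sub $t6, $t6, 13 → $t6=49-13=36
sub $t3, $t3, 2 → $t3=2-2=0
After step 30: $t6 = 36.

36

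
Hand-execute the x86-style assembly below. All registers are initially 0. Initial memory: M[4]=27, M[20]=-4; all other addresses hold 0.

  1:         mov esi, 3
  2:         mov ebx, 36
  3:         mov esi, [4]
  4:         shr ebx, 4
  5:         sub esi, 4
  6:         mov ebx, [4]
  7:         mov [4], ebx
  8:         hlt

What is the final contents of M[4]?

after mov esi, 3: esi=3
after mov ebx, 36: ebx=36
after mov esi, [4]: esi=M[4]=27
after shr ebx, 4: ebx=36>>4=2
after sub esi, 4: esi=27-4=23
after mov ebx, [4]: ebx=M[4]=27
mov [4], ebx → M[4]=27
halt.

27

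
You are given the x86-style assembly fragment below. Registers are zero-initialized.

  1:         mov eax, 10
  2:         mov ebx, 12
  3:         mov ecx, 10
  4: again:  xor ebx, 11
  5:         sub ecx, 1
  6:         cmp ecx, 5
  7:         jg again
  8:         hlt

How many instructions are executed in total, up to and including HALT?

after mov eax, 10: eax=10
after mov ebx, 12: ebx=12
after mov ecx, 10: ecx=10
after xor ebx, 11: ebx=12^11=7
after sub ecx, 1: ecx=10-1=9
cmp ecx, 5  (cmp 9,5)
jg again: taken
after xor ebx, 11: ebx=7^11=12
after sub ecx, 1: ecx=9-1=8
cmp ecx, 5  (cmp 8,5)
jg again: taken
after xor ebx, 11: ebx=12^11=7
after sub ecx, 1: ecx=8-1=7
cmp ecx, 5  (cmp 7,5)
jg again: taken
after xor ebx, 11: ebx=7^11=12
after sub ecx, 1: ecx=7-1=6
cmp ecx, 5  (cmp 6,5)
jg again: taken
after xor ebx, 11: ebx=12^11=7
after sub ecx, 1: ecx=6-1=5
cmp ecx, 5  (cmp 5,5)
jg again: not taken
halt.
Total executed instructions: 24.

24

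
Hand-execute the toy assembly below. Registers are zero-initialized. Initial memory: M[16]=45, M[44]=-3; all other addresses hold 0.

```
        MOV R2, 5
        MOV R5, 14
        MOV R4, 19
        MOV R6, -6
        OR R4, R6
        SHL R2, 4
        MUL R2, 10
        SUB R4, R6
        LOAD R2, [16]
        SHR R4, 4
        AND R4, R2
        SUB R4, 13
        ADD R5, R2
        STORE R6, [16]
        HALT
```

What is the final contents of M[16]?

-6

R2=5
R5=14
R4=19
R6=-6
R4=19|(-6)=-5
R2=5<<4=80
R2=80*10=800
R4=(-5)-(-6)=1
R2=M[16]=45
R4=1>>4=0
R4=0&45=0
R4=0-13=-13
R5=14+45=59
STORE R6, [16] → M[16]=-6
halt.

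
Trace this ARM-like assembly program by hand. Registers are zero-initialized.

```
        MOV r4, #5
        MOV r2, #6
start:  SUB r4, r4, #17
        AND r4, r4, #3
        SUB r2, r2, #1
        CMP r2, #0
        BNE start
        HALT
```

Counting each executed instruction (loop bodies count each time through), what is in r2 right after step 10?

MOV r4, #5 → r4=5
MOV r2, #6 → r2=6
SUB r4, r4, #17 → r4=5-17=-12
AND r4, r4, #3 → r4=(-12)&3=0
SUB r2, r2, #1 → r2=6-1=5
CMP r2, #0  (cmp 5,0)
BNE start: taken
SUB r4, r4, #17 → r4=0-17=-17
AND r4, r4, #3 → r4=(-17)&3=3
SUB r2, r2, #1 → r2=5-1=4
After step 10: r2 = 4.

4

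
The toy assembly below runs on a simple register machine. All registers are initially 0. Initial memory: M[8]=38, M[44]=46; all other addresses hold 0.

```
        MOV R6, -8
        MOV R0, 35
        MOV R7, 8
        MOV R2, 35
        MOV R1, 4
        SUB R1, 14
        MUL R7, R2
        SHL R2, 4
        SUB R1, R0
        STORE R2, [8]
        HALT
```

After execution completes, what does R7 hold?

280

MOV R6, -8 → R6=-8
MOV R0, 35 → R0=35
MOV R7, 8 → R7=8
MOV R2, 35 → R2=35
MOV R1, 4 → R1=4
SUB R1, 14 → R1=4-14=-10
MUL R7, R2 → R7=8*35=280
SHL R2, 4 → R2=35<<4=560
SUB R1, R0 → R1=(-10)-35=-45
STORE R2, [8] → M[8]=560
halt.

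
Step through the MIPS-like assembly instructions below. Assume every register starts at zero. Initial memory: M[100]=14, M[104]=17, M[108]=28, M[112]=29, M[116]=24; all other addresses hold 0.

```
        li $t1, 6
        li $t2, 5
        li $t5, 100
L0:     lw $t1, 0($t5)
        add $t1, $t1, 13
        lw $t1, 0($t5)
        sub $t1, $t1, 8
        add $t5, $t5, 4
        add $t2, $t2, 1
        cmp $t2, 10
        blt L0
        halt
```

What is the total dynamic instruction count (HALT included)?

44

$t1=6
$t2=5
$t5=100
$t1=M[100]=14
$t1=14+13=27
$t1=M[100]=14
$t1=14-8=6
$t5=100+4=104
$t2=5+1=6
cmp $t2, 10  (cmp 6,10)
blt L0: taken
$t1=M[104]=17
$t1=17+13=30
$t1=M[104]=17
$t1=17-8=9
$t5=104+4=108
$t2=6+1=7
cmp $t2, 10  (cmp 7,10)
blt L0: taken
$t1=M[108]=28
$t1=28+13=41
$t1=M[108]=28
$t1=28-8=20
$t5=108+4=112
$t2=7+1=8
cmp $t2, 10  (cmp 8,10)
blt L0: taken
$t1=M[112]=29
$t1=29+13=42
$t1=M[112]=29
$t1=29-8=21
$t5=112+4=116
$t2=8+1=9
cmp $t2, 10  (cmp 9,10)
blt L0: taken
$t1=M[116]=24
$t1=24+13=37
$t1=M[116]=24
$t1=24-8=16
$t5=116+4=120
$t2=9+1=10
cmp $t2, 10  (cmp 10,10)
blt L0: not taken
halt.
Total executed instructions: 44.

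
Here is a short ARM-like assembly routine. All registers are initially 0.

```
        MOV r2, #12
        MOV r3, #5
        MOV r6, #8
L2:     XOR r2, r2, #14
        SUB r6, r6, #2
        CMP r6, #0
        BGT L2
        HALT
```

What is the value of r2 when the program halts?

after MOV r2, #12: r2=12
after MOV r3, #5: r3=5
after MOV r6, #8: r6=8
after XOR r2, r2, #14: r2=12^14=2
after SUB r6, r6, #2: r6=8-2=6
CMP r6, #0  (cmp 6,0)
BGT L2: taken
after XOR r2, r2, #14: r2=2^14=12
after SUB r6, r6, #2: r6=6-2=4
CMP r6, #0  (cmp 4,0)
BGT L2: taken
after XOR r2, r2, #14: r2=12^14=2
after SUB r6, r6, #2: r6=4-2=2
CMP r6, #0  (cmp 2,0)
BGT L2: taken
after XOR r2, r2, #14: r2=2^14=12
after SUB r6, r6, #2: r6=2-2=0
CMP r6, #0  (cmp 0,0)
BGT L2: not taken
halt.

12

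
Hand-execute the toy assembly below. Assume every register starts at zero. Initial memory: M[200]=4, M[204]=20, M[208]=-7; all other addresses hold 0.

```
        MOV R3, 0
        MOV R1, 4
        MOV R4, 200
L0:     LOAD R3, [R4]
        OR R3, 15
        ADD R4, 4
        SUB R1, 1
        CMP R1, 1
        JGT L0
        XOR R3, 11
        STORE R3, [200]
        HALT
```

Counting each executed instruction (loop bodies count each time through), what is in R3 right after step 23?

-12

after MOV R3, 0: R3=0
after MOV R1, 4: R1=4
after MOV R4, 200: R4=200
after LOAD R3, [R4]: R3=M[200]=4
after OR R3, 15: R3=4|15=15
after ADD R4, 4: R4=200+4=204
after SUB R1, 1: R1=4-1=3
CMP R1, 1  (cmp 3,1)
JGT L0: taken
after LOAD R3, [R4]: R3=M[204]=20
after OR R3, 15: R3=20|15=31
after ADD R4, 4: R4=204+4=208
after SUB R1, 1: R1=3-1=2
CMP R1, 1  (cmp 2,1)
JGT L0: taken
after LOAD R3, [R4]: R3=M[208]=-7
after OR R3, 15: R3=(-7)|15=-1
after ADD R4, 4: R4=208+4=212
after SUB R1, 1: R1=2-1=1
CMP R1, 1  (cmp 1,1)
JGT L0: not taken
after XOR R3, 11: R3=(-1)^11=-12
STORE R3, [200] → M[200]=-12
After step 23: R3 = -12.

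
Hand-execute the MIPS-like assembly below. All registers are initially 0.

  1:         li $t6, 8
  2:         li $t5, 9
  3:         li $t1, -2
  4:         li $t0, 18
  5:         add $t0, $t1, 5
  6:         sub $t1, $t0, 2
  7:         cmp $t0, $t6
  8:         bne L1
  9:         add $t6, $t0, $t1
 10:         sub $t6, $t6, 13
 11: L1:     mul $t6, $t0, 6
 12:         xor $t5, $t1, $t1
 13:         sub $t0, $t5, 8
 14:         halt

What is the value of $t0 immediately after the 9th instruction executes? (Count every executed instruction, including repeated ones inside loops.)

$t6=8
$t5=9
$t1=-2
$t0=18
$t0=(-2)+5=3
$t1=3-2=1
cmp $t0, $t6  (cmp 3,8)
bne L1: taken
$t6=3*6=18
After step 9: $t0 = 3.

3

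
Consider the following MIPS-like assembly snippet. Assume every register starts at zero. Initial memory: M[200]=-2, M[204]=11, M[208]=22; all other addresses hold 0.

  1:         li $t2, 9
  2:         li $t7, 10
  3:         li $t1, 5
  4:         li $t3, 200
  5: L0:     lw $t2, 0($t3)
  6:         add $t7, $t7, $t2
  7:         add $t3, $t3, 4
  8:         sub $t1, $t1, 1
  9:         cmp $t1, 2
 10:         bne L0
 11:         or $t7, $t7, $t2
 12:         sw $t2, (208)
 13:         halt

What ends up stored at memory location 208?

$t2=9
$t7=10
$t1=5
$t3=200
$t2=M[200]=-2
$t7=10+(-2)=8
$t3=200+4=204
$t1=5-1=4
cmp $t1, 2  (cmp 4,2)
bne L0: taken
$t2=M[204]=11
$t7=8+11=19
$t3=204+4=208
$t1=4-1=3
cmp $t1, 2  (cmp 3,2)
bne L0: taken
$t2=M[208]=22
$t7=19+22=41
$t3=208+4=212
$t1=3-1=2
cmp $t1, 2  (cmp 2,2)
bne L0: not taken
$t7=41|22=63
sw $t2, (208) → M[208]=22
halt.

22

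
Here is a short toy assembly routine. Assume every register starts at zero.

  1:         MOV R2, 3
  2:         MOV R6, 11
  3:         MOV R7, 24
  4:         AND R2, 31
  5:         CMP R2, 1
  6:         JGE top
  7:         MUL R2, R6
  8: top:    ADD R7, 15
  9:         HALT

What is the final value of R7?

MOV R2, 3 → R2=3
MOV R6, 11 → R6=11
MOV R7, 24 → R7=24
AND R2, 31 → R2=3&31=3
CMP R2, 1  (cmp 3,1)
JGE top: taken
ADD R7, 15 → R7=24+15=39
halt.

39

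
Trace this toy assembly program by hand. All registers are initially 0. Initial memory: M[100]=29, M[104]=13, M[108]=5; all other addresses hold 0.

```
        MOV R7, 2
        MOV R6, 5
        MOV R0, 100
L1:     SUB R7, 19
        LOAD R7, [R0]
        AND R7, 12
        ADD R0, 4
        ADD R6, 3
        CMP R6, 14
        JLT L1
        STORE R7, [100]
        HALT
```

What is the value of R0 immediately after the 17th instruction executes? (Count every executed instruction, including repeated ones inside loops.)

108

MOV R7, 2 → R7=2
MOV R6, 5 → R6=5
MOV R0, 100 → R0=100
SUB R7, 19 → R7=2-19=-17
LOAD R7, [R0] → R7=M[100]=29
AND R7, 12 → R7=29&12=12
ADD R0, 4 → R0=100+4=104
ADD R6, 3 → R6=5+3=8
CMP R6, 14  (cmp 8,14)
JLT L1: taken
SUB R7, 19 → R7=12-19=-7
LOAD R7, [R0] → R7=M[104]=13
AND R7, 12 → R7=13&12=12
ADD R0, 4 → R0=104+4=108
ADD R6, 3 → R6=8+3=11
CMP R6, 14  (cmp 11,14)
JLT L1: taken
After step 17: R0 = 108.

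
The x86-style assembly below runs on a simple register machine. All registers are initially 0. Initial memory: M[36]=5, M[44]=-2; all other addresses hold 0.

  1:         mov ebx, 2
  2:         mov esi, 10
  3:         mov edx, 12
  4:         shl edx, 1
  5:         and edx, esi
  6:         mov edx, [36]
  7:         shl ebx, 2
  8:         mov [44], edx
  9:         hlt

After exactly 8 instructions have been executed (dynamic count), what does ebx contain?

mov ebx, 2 → ebx=2
mov esi, 10 → esi=10
mov edx, 12 → edx=12
shl edx, 1 → edx=12<<1=24
and edx, esi → edx=24&10=8
mov edx, [36] → edx=M[36]=5
shl ebx, 2 → ebx=2<<2=8
mov [44], edx → M[44]=5
After step 8: ebx = 8.

8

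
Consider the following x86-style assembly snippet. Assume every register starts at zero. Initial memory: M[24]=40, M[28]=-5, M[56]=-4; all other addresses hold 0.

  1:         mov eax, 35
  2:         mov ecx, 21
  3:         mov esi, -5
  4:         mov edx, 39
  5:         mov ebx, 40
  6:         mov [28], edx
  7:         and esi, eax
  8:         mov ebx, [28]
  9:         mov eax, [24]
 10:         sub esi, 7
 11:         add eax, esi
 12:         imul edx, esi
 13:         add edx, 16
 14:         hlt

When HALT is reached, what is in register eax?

68

mov eax, 35 → eax=35
mov ecx, 21 → ecx=21
mov esi, -5 → esi=-5
mov edx, 39 → edx=39
mov ebx, 40 → ebx=40
mov [28], edx → M[28]=39
and esi, eax → esi=(-5)&35=35
mov ebx, [28] → ebx=M[28]=39
mov eax, [24] → eax=M[24]=40
sub esi, 7 → esi=35-7=28
add eax, esi → eax=40+28=68
imul edx, esi → edx=39*28=1092
add edx, 16 → edx=1092+16=1108
halt.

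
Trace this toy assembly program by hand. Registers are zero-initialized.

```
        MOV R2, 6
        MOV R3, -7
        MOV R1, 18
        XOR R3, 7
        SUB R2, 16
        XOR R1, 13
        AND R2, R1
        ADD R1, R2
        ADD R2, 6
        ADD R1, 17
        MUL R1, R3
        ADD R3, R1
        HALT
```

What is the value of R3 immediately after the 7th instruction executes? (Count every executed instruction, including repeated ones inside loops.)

-2

MOV R2, 6 → R2=6
MOV R3, -7 → R3=-7
MOV R1, 18 → R1=18
XOR R3, 7 → R3=(-7)^7=-2
SUB R2, 16 → R2=6-16=-10
XOR R1, 13 → R1=18^13=31
AND R2, R1 → R2=(-10)&31=22
After step 7: R3 = -2.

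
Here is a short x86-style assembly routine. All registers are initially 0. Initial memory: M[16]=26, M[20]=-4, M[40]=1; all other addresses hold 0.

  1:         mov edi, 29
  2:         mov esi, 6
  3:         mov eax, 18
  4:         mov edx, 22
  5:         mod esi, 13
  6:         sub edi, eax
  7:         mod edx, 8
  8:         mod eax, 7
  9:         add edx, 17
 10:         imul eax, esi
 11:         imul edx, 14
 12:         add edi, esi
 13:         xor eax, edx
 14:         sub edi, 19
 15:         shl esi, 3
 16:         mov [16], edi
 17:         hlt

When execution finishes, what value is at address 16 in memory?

-2

after mov edi, 29: edi=29
after mov esi, 6: esi=6
after mov eax, 18: eax=18
after mov edx, 22: edx=22
after mod esi, 13: esi=6%13=6
after sub edi, eax: edi=29-18=11
after mod edx, 8: edx=22%8=6
after mod eax, 7: eax=18%7=4
after add edx, 17: edx=6+17=23
after imul eax, esi: eax=4*6=24
after imul edx, 14: edx=23*14=322
after add edi, esi: edi=11+6=17
after xor eax, edx: eax=24^322=346
after sub edi, 19: edi=17-19=-2
after shl esi, 3: esi=6<<3=48
mov [16], edi → M[16]=-2
halt.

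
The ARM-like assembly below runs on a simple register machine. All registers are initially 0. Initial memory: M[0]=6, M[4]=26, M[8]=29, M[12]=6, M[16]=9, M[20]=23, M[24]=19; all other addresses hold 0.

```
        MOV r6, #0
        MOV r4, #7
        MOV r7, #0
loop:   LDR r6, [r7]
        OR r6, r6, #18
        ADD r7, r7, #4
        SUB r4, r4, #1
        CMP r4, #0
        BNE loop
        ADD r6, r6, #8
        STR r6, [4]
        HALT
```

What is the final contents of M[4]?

27

after MOV r6, #0: r6=0
after MOV r4, #7: r4=7
after MOV r7, #0: r7=0
after LDR r6, [r7]: r6=M[0]=6
after OR r6, r6, #18: r6=6|18=22
after ADD r7, r7, #4: r7=0+4=4
after SUB r4, r4, #1: r4=7-1=6
CMP r4, #0  (cmp 6,0)
BNE loop: taken
after LDR r6, [r7]: r6=M[4]=26
after OR r6, r6, #18: r6=26|18=26
after ADD r7, r7, #4: r7=4+4=8
after SUB r4, r4, #1: r4=6-1=5
CMP r4, #0  (cmp 5,0)
BNE loop: taken
after LDR r6, [r7]: r6=M[8]=29
after OR r6, r6, #18: r6=29|18=31
after ADD r7, r7, #4: r7=8+4=12
after SUB r4, r4, #1: r4=5-1=4
CMP r4, #0  (cmp 4,0)
BNE loop: taken
after LDR r6, [r7]: r6=M[12]=6
after OR r6, r6, #18: r6=6|18=22
after ADD r7, r7, #4: r7=12+4=16
after SUB r4, r4, #1: r4=4-1=3
CMP r4, #0  (cmp 3,0)
BNE loop: taken
after LDR r6, [r7]: r6=M[16]=9
after OR r6, r6, #18: r6=9|18=27
after ADD r7, r7, #4: r7=16+4=20
after SUB r4, r4, #1: r4=3-1=2
CMP r4, #0  (cmp 2,0)
BNE loop: taken
after LDR r6, [r7]: r6=M[20]=23
after OR r6, r6, #18: r6=23|18=23
after ADD r7, r7, #4: r7=20+4=24
after SUB r4, r4, #1: r4=2-1=1
CMP r4, #0  (cmp 1,0)
BNE loop: taken
after LDR r6, [r7]: r6=M[24]=19
after OR r6, r6, #18: r6=19|18=19
after ADD r7, r7, #4: r7=24+4=28
after SUB r4, r4, #1: r4=1-1=0
CMP r4, #0  (cmp 0,0)
BNE loop: not taken
after ADD r6, r6, #8: r6=19+8=27
STR r6, [4] → M[4]=27
halt.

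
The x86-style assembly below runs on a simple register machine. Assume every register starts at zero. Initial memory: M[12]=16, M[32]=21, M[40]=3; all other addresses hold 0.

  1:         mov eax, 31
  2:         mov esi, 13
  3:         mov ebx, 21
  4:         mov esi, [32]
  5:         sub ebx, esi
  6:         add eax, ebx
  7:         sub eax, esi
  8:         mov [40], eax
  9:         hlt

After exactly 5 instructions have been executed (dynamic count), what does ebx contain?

0

eax=31
esi=13
ebx=21
esi=M[32]=21
ebx=21-21=0
After step 5: ebx = 0.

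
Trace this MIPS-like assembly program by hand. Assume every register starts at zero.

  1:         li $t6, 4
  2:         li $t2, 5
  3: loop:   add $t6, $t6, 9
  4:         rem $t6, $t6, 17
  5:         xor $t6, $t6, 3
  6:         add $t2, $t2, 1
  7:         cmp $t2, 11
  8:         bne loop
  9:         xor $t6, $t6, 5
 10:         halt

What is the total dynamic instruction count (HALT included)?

40

$t6=4
$t2=5
$t6=4+9=13
$t6=13%17=13
$t6=13^3=14
$t2=5+1=6
cmp $t2, 11  (cmp 6,11)
bne loop: taken
$t6=14+9=23
$t6=23%17=6
$t6=6^3=5
$t2=6+1=7
cmp $t2, 11  (cmp 7,11)
bne loop: taken
$t6=5+9=14
$t6=14%17=14
$t6=14^3=13
$t2=7+1=8
cmp $t2, 11  (cmp 8,11)
bne loop: taken
$t6=13+9=22
$t6=22%17=5
$t6=5^3=6
$t2=8+1=9
cmp $t2, 11  (cmp 9,11)
bne loop: taken
$t6=6+9=15
$t6=15%17=15
$t6=15^3=12
$t2=9+1=10
cmp $t2, 11  (cmp 10,11)
bne loop: taken
$t6=12+9=21
$t6=21%17=4
$t6=4^3=7
$t2=10+1=11
cmp $t2, 11  (cmp 11,11)
bne loop: not taken
$t6=7^5=2
halt.
Total executed instructions: 40.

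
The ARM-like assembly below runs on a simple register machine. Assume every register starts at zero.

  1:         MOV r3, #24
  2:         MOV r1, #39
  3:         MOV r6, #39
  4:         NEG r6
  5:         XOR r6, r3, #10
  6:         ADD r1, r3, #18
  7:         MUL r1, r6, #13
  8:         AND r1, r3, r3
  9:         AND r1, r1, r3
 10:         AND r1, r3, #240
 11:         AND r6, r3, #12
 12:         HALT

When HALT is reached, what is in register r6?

after MOV r3, #24: r3=24
after MOV r1, #39: r1=39
after MOV r6, #39: r6=39
after NEG r6: r6=-(39)=-39
after XOR r6, r3, #10: r6=24^10=18
after ADD r1, r3, #18: r1=24+18=42
after MUL r1, r6, #13: r1=18*13=234
after AND r1, r3, r3: r1=24&24=24
after AND r1, r1, r3: r1=24&24=24
after AND r1, r3, #240: r1=24&240=16
after AND r6, r3, #12: r6=24&12=8
halt.

8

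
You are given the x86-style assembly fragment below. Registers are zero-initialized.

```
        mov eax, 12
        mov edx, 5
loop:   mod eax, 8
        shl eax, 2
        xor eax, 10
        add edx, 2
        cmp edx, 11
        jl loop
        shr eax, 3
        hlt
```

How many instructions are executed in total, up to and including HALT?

after mov eax, 12: eax=12
after mov edx, 5: edx=5
after mod eax, 8: eax=12%8=4
after shl eax, 2: eax=4<<2=16
after xor eax, 10: eax=16^10=26
after add edx, 2: edx=5+2=7
cmp edx, 11  (cmp 7,11)
jl loop: taken
after mod eax, 8: eax=26%8=2
after shl eax, 2: eax=2<<2=8
after xor eax, 10: eax=8^10=2
after add edx, 2: edx=7+2=9
cmp edx, 11  (cmp 9,11)
jl loop: taken
after mod eax, 8: eax=2%8=2
after shl eax, 2: eax=2<<2=8
after xor eax, 10: eax=8^10=2
after add edx, 2: edx=9+2=11
cmp edx, 11  (cmp 11,11)
jl loop: not taken
after shr eax, 3: eax=2>>3=0
halt.
Total executed instructions: 22.

22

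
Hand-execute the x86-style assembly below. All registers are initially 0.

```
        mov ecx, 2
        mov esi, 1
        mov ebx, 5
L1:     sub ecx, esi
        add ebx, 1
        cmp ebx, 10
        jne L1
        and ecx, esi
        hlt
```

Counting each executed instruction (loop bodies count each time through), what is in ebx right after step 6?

ecx=2
esi=1
ebx=5
ecx=2-1=1
ebx=5+1=6
cmp ebx, 10  (cmp 6,10)
After step 6: ebx = 6.

6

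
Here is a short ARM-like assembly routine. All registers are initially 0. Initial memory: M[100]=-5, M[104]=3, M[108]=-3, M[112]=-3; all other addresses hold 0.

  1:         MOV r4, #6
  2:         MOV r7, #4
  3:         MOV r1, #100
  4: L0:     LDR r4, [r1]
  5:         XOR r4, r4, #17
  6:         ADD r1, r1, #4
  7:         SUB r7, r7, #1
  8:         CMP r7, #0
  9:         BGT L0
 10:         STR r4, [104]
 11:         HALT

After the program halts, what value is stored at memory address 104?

-20

r4=6
r7=4
r1=100
r4=M[100]=-5
r4=(-5)^17=-22
r1=100+4=104
r7=4-1=3
CMP r7, #0  (cmp 3,0)
BGT L0: taken
r4=M[104]=3
r4=3^17=18
r1=104+4=108
r7=3-1=2
CMP r7, #0  (cmp 2,0)
BGT L0: taken
r4=M[108]=-3
r4=(-3)^17=-20
r1=108+4=112
r7=2-1=1
CMP r7, #0  (cmp 1,0)
BGT L0: taken
r4=M[112]=-3
r4=(-3)^17=-20
r1=112+4=116
r7=1-1=0
CMP r7, #0  (cmp 0,0)
BGT L0: not taken
STR r4, [104] → M[104]=-20
halt.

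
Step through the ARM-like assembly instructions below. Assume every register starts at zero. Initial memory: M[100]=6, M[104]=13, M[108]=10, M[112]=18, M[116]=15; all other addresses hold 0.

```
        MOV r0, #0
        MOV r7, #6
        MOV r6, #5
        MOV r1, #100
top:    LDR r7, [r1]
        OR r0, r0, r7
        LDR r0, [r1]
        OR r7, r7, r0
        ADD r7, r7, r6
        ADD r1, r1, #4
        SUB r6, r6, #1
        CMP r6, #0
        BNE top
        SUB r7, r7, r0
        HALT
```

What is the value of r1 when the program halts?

120

MOV r0, #0 → r0=0
MOV r7, #6 → r7=6
MOV r6, #5 → r6=5
MOV r1, #100 → r1=100
LDR r7, [r1] → r7=M[100]=6
OR r0, r0, r7 → r0=0|6=6
LDR r0, [r1] → r0=M[100]=6
OR r7, r7, r0 → r7=6|6=6
ADD r7, r7, r6 → r7=6+5=11
ADD r1, r1, #4 → r1=100+4=104
SUB r6, r6, #1 → r6=5-1=4
CMP r6, #0  (cmp 4,0)
BNE top: taken
LDR r7, [r1] → r7=M[104]=13
OR r0, r0, r7 → r0=6|13=15
LDR r0, [r1] → r0=M[104]=13
OR r7, r7, r0 → r7=13|13=13
ADD r7, r7, r6 → r7=13+4=17
ADD r1, r1, #4 → r1=104+4=108
SUB r6, r6, #1 → r6=4-1=3
CMP r6, #0  (cmp 3,0)
BNE top: taken
LDR r7, [r1] → r7=M[108]=10
OR r0, r0, r7 → r0=13|10=15
LDR r0, [r1] → r0=M[108]=10
OR r7, r7, r0 → r7=10|10=10
ADD r7, r7, r6 → r7=10+3=13
ADD r1, r1, #4 → r1=108+4=112
SUB r6, r6, #1 → r6=3-1=2
CMP r6, #0  (cmp 2,0)
BNE top: taken
LDR r7, [r1] → r7=M[112]=18
OR r0, r0, r7 → r0=10|18=26
LDR r0, [r1] → r0=M[112]=18
OR r7, r7, r0 → r7=18|18=18
ADD r7, r7, r6 → r7=18+2=20
ADD r1, r1, #4 → r1=112+4=116
SUB r6, r6, #1 → r6=2-1=1
CMP r6, #0  (cmp 1,0)
BNE top: taken
LDR r7, [r1] → r7=M[116]=15
OR r0, r0, r7 → r0=18|15=31
LDR r0, [r1] → r0=M[116]=15
OR r7, r7, r0 → r7=15|15=15
ADD r7, r7, r6 → r7=15+1=16
ADD r1, r1, #4 → r1=116+4=120
SUB r6, r6, #1 → r6=1-1=0
CMP r6, #0  (cmp 0,0)
BNE top: not taken
SUB r7, r7, r0 → r7=16-15=1
halt.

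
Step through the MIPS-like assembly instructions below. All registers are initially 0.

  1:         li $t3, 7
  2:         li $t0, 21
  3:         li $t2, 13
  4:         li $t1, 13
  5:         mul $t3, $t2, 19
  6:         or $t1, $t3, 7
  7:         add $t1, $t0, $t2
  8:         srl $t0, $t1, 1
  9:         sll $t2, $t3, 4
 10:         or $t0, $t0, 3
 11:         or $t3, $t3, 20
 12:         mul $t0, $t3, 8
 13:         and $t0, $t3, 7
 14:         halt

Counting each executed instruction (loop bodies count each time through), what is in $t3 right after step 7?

after li $t3, 7: $t3=7
after li $t0, 21: $t0=21
after li $t2, 13: $t2=13
after li $t1, 13: $t1=13
after mul $t3, $t2, 19: $t3=13*19=247
after or $t1, $t3, 7: $t1=247|7=247
after add $t1, $t0, $t2: $t1=21+13=34
After step 7: $t3 = 247.

247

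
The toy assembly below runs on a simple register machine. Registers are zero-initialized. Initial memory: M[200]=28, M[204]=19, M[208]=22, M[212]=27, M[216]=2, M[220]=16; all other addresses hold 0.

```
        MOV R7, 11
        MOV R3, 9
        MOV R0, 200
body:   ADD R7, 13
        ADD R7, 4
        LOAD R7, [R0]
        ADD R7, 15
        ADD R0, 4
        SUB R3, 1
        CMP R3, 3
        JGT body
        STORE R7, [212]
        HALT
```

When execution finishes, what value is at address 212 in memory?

MOV R7, 11 → R7=11
MOV R3, 9 → R3=9
MOV R0, 200 → R0=200
ADD R7, 13 → R7=11+13=24
ADD R7, 4 → R7=24+4=28
LOAD R7, [R0] → R7=M[200]=28
ADD R7, 15 → R7=28+15=43
ADD R0, 4 → R0=200+4=204
SUB R3, 1 → R3=9-1=8
CMP R3, 3  (cmp 8,3)
JGT body: taken
ADD R7, 13 → R7=43+13=56
ADD R7, 4 → R7=56+4=60
LOAD R7, [R0] → R7=M[204]=19
ADD R7, 15 → R7=19+15=34
ADD R0, 4 → R0=204+4=208
SUB R3, 1 → R3=8-1=7
CMP R3, 3  (cmp 7,3)
JGT body: taken
ADD R7, 13 → R7=34+13=47
ADD R7, 4 → R7=47+4=51
LOAD R7, [R0] → R7=M[208]=22
ADD R7, 15 → R7=22+15=37
ADD R0, 4 → R0=208+4=212
SUB R3, 1 → R3=7-1=6
CMP R3, 3  (cmp 6,3)
JGT body: taken
ADD R7, 13 → R7=37+13=50
ADD R7, 4 → R7=50+4=54
LOAD R7, [R0] → R7=M[212]=27
ADD R7, 15 → R7=27+15=42
ADD R0, 4 → R0=212+4=216
SUB R3, 1 → R3=6-1=5
CMP R3, 3  (cmp 5,3)
JGT body: taken
ADD R7, 13 → R7=42+13=55
ADD R7, 4 → R7=55+4=59
LOAD R7, [R0] → R7=M[216]=2
ADD R7, 15 → R7=2+15=17
ADD R0, 4 → R0=216+4=220
SUB R3, 1 → R3=5-1=4
CMP R3, 3  (cmp 4,3)
JGT body: taken
ADD R7, 13 → R7=17+13=30
ADD R7, 4 → R7=30+4=34
LOAD R7, [R0] → R7=M[220]=16
ADD R7, 15 → R7=16+15=31
ADD R0, 4 → R0=220+4=224
SUB R3, 1 → R3=4-1=3
CMP R3, 3  (cmp 3,3)
JGT body: not taken
STORE R7, [212] → M[212]=31
halt.

31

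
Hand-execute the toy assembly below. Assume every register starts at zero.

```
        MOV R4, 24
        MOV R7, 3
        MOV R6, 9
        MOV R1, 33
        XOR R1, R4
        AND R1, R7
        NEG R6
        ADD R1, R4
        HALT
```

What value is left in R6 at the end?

-9

R4=24
R7=3
R6=9
R1=33
R1=33^24=57
R1=57&3=1
R6=-(9)=-9
R1=1+24=25
halt.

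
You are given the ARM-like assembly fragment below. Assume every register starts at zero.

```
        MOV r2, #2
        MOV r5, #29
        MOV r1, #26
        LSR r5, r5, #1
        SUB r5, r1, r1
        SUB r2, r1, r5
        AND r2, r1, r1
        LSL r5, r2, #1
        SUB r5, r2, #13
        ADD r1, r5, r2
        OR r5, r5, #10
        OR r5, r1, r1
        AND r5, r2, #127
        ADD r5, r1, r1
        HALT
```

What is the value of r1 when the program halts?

39

MOV r2, #2 → r2=2
MOV r5, #29 → r5=29
MOV r1, #26 → r1=26
LSR r5, r5, #1 → r5=29>>1=14
SUB r5, r1, r1 → r5=26-26=0
SUB r2, r1, r5 → r2=26-0=26
AND r2, r1, r1 → r2=26&26=26
LSL r5, r2, #1 → r5=26<<1=52
SUB r5, r2, #13 → r5=26-13=13
ADD r1, r5, r2 → r1=13+26=39
OR r5, r5, #10 → r5=13|10=15
OR r5, r1, r1 → r5=39|39=39
AND r5, r2, #127 → r5=26&127=26
ADD r5, r1, r1 → r5=39+39=78
halt.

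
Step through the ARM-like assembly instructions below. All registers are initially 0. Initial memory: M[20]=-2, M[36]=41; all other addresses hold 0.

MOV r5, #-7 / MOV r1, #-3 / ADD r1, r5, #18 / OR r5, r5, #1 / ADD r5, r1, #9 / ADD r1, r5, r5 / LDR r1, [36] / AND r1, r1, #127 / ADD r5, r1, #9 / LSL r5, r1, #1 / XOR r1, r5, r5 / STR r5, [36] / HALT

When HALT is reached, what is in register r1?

0

MOV r5, #-7 → r5=-7
MOV r1, #-3 → r1=-3
ADD r1, r5, #18 → r1=(-7)+18=11
OR r5, r5, #1 → r5=(-7)|1=-7
ADD r5, r1, #9 → r5=11+9=20
ADD r1, r5, r5 → r1=20+20=40
LDR r1, [36] → r1=M[36]=41
AND r1, r1, #127 → r1=41&127=41
ADD r5, r1, #9 → r5=41+9=50
LSL r5, r1, #1 → r5=41<<1=82
XOR r1, r5, r5 → r1=82^82=0
STR r5, [36] → M[36]=82
halt.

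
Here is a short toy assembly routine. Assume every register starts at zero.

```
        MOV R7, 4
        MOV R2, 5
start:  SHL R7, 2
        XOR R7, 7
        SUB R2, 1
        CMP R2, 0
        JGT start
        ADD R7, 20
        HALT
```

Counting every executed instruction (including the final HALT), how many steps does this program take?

after MOV R7, 4: R7=4
after MOV R2, 5: R2=5
after SHL R7, 2: R7=4<<2=16
after XOR R7, 7: R7=16^7=23
after SUB R2, 1: R2=5-1=4
CMP R2, 0  (cmp 4,0)
JGT start: taken
after SHL R7, 2: R7=23<<2=92
after XOR R7, 7: R7=92^7=91
after SUB R2, 1: R2=4-1=3
CMP R2, 0  (cmp 3,0)
JGT start: taken
after SHL R7, 2: R7=91<<2=364
after XOR R7, 7: R7=364^7=363
after SUB R2, 1: R2=3-1=2
CMP R2, 0  (cmp 2,0)
JGT start: taken
after SHL R7, 2: R7=363<<2=1452
after XOR R7, 7: R7=1452^7=1451
after SUB R2, 1: R2=2-1=1
CMP R2, 0  (cmp 1,0)
JGT start: taken
after SHL R7, 2: R7=1451<<2=5804
after XOR R7, 7: R7=5804^7=5803
after SUB R2, 1: R2=1-1=0
CMP R2, 0  (cmp 0,0)
JGT start: not taken
after ADD R7, 20: R7=5803+20=5823
halt.
Total executed instructions: 29.

29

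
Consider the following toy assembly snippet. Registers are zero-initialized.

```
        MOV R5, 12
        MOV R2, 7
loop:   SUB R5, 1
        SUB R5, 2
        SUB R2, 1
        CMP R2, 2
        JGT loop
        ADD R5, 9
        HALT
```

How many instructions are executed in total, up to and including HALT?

29

after MOV R5, 12: R5=12
after MOV R2, 7: R2=7
after SUB R5, 1: R5=12-1=11
after SUB R5, 2: R5=11-2=9
after SUB R2, 1: R2=7-1=6
CMP R2, 2  (cmp 6,2)
JGT loop: taken
after SUB R5, 1: R5=9-1=8
after SUB R5, 2: R5=8-2=6
after SUB R2, 1: R2=6-1=5
CMP R2, 2  (cmp 5,2)
JGT loop: taken
after SUB R5, 1: R5=6-1=5
after SUB R5, 2: R5=5-2=3
after SUB R2, 1: R2=5-1=4
CMP R2, 2  (cmp 4,2)
JGT loop: taken
after SUB R5, 1: R5=3-1=2
after SUB R5, 2: R5=2-2=0
after SUB R2, 1: R2=4-1=3
CMP R2, 2  (cmp 3,2)
JGT loop: taken
after SUB R5, 1: R5=0-1=-1
after SUB R5, 2: R5=(-1)-2=-3
after SUB R2, 1: R2=3-1=2
CMP R2, 2  (cmp 2,2)
JGT loop: not taken
after ADD R5, 9: R5=(-3)+9=6
halt.
Total executed instructions: 29.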